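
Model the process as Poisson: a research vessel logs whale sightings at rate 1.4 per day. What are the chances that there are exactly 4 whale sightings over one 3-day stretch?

Over the interval, μ = 1.4 × 3 = 4.2 (a 3-day stretch = 3 days).
P(N = 4) = e^(−μ) μ^4/4! = e^(−4.2) · 4.2^4/24 ≈ 0.1944.

0.1944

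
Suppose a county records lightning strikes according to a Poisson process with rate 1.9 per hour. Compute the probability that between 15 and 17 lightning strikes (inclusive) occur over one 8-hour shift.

Over the interval, μ = 1.9 × 8 = 15.2 (an 8-hour shift = 8 hours).
P(15 ≤ N ≤ 17) = Σ_{j=15}^{17} e^(−15.2) · 15.2^j/j! ≈ 0.2864.

0.2864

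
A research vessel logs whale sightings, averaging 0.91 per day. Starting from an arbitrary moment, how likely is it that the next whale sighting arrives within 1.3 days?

Inter-arrival times are exponential with rate λ = 0.91 per day.
P(T ≤ 1.3) = 1 − e^(−λt) = 1 − e^(−0.91 × 1.3) = 1 − e^(−1.183) ≈ 0.6936.

0.6936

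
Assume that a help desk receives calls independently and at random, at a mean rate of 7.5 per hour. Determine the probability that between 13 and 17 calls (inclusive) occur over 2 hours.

Over the interval, μ = 7.5 × 2 = 15 (2 hours).
P(13 ≤ N ≤ 17) = Σ_{j=13}^{17} e^(−15) · 15^j/j! ≈ 0.4812.

0.4812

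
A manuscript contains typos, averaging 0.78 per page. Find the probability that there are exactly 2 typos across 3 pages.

Over the interval, μ = 0.78 × 3 = 2.34 (3 pages).
P(N = 2) = e^(−μ) μ^2/2! = e^(−2.34) · 2.34^2/2 ≈ 0.2637.

0.2637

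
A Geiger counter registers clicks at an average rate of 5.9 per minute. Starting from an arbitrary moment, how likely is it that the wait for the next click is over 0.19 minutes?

The wait for the next event is exponential with rate λ = 5.9 per minute.
P(T > 0.19) = e^(−λt) = e^(−5.9 × 0.19) = e^(−1.121) ≈ 0.3260.

0.3260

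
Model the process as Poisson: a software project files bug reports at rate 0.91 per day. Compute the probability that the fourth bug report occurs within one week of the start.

Over the interval, μ = 0.91 × 7 = 6.37 (a week = 7 days).
The fourth arrival falls in the interval iff at least 4 events occur there: P(S_4 ≤ t) = P(N ≥ 4) = 1 − P(N ≤ 3) ≈ 0.8789.

0.8789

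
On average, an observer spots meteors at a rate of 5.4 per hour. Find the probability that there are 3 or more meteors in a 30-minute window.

Over the interval, μ = 5.4 × 0.5 = 2.7 (a 30-minute window = 0.5 hours).
P(N ≥ 3) = 1 − P(N ≤ 2) = 1 − Σ_{j=0}^{2} e^(−μ) μ^j/j! ≈ 0.5064.

0.5064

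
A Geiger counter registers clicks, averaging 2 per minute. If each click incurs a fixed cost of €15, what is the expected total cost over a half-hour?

E[N] = 2 × 30 = 60 (a half-hour = 30 minutes); E[cost] = 60 × €15 = €900.

€900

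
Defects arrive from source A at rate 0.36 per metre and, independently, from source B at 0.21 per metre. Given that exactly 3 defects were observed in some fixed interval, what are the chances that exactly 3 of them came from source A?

Given the total, each event is independently from source A with probability p = λ_A/(λ_A+λ_B) = 0.36/0.57 ≈ 0.6316.
So K ~ Binomial(3, 0.36/0.57): P(K = 3) = C(3,3) · (0.36/0.57)^3 · (0.21/0.57)^0 ≈ 0.2519.

0.2519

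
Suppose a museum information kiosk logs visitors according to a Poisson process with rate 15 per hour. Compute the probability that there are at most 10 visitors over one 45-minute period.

0.4304

Over the interval, μ = 15 × 0.75 = 11.25 (a 45-minute period = 0.75 hours).
P(N ≤ 10) = Σ_{j=0}^{10} e^(−μ) μ^j/j! ≈ 0.4304.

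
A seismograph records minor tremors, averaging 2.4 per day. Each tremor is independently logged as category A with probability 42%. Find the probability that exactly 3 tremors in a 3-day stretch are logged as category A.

0.2240

Thinning: the tremors that are logged as category A themselves form a Poisson process with rate 0.42 × 2.4 = 1.008 per day.
Over the interval, μ = 1.008 × 3 = 3.024 (a 3-day stretch = 3 days).
P(N = 3) = e^(−3.024) · 3.024^3/3! ≈ 0.2240.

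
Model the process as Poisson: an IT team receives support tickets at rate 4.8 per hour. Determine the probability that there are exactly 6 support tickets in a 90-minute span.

Over the interval, μ = 4.8 × 1.5 = 7.2 (a 90-minute span = 1.5 hours).
P(N = 6) = e^(−μ) μ^6/6! = e^(−7.2) · 7.2^6/720 ≈ 0.1445.

0.1445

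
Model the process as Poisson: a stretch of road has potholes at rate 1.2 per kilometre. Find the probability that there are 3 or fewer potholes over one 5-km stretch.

Over the interval, μ = 1.2 × 5 = 6 (a 5-km stretch = 5 kilometres).
P(N ≤ 3) = Σ_{j=0}^{3} e^(−μ) μ^j/j! ≈ 0.1512.

0.1512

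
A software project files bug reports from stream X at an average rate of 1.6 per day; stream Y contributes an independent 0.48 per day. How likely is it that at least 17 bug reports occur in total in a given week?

0.2943

Independent Poisson processes superpose: combined rate λ = 1.6 + 0.48 = 2.08 per day.
Over the interval, μ = 2.08 × 7 = 14.56 (a week = 7 days).
P(N ≥ 17) = 1 − P(N ≤ 16) ≈ 0.2943.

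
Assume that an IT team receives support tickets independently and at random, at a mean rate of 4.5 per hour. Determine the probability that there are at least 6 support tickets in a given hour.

With mean μ = 4.5 per hour,
P(N ≥ 6) = 1 − P(N ≤ 5) = 1 − Σ_{j=0}^{5} e^(−μ) μ^j/j! ≈ 0.2971.

0.2971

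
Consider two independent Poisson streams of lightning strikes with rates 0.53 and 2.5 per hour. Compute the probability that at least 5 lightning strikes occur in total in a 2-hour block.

0.7229

Independent Poisson processes superpose: combined rate λ = 0.53 + 2.5 = 3.03 per hour.
Over the interval, μ = 3.03 × 2 = 6.06 (a 2-hour block = 2 hours).
P(N ≥ 5) = 1 − P(N ≤ 4) ≈ 0.7229.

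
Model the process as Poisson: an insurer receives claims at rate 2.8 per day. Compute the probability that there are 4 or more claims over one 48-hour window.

0.8094

Over the interval, μ = 2.8 × 2 = 5.6 (a 48-hour window = 2 days).
P(N ≥ 4) = 1 − P(N ≤ 3) = 1 − Σ_{j=0}^{3} e^(−μ) μ^j/j! ≈ 0.8094.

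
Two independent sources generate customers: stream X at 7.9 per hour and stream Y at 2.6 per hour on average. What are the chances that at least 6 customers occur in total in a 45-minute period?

0.7970

Independent Poisson processes superpose: combined rate λ = 7.9 + 2.6 = 10.5 per hour.
Over the interval, μ = 10.5 × 0.75 = 7.875 (a 45-minute period = 0.75 hours).
P(N ≥ 6) = 1 − P(N ≤ 5) ≈ 0.7970.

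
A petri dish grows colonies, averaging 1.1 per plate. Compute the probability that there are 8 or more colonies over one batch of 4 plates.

Over the interval, μ = 1.1 × 4 = 4.4 (a batch of 4 plates = 4 plates).
P(N ≥ 8) = 1 − P(N ≤ 7) = 1 − Σ_{j=0}^{7} e^(−μ) μ^j/j! ≈ 0.0786.

0.0786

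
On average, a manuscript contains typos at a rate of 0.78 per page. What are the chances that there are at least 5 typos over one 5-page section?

Over the interval, μ = 0.78 × 5 = 3.9 (a 5-page section = 5 pages).
P(N ≥ 5) = 1 − P(N ≤ 4) = 1 − Σ_{j=0}^{4} e^(−μ) μ^j/j! ≈ 0.3516.

0.3516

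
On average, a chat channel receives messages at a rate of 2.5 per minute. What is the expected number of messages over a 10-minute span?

25

E[N] = λt = 2.5 × 10 = 25 (a 10-minute span = 10 minutes).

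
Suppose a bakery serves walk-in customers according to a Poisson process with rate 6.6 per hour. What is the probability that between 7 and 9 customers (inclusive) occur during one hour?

With mean μ = 6.6 per hour,
P(7 ≤ N ≤ 9) = Σ_{j=7}^{9} e^(−6.6) · 6.6^j/j! ≈ 0.3578.

0.3578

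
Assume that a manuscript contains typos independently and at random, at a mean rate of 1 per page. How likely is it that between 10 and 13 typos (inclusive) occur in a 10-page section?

0.4065

Over the interval, μ = 1 × 10 = 10 (a 10-page section = 10 pages).
P(10 ≤ N ≤ 13) = Σ_{j=10}^{13} e^(−10) · 10^j/j! ≈ 0.4065.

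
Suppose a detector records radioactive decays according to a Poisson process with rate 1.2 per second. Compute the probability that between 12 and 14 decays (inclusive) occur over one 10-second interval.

Over the interval, μ = 1.2 × 10 = 12 (a 10-second interval = 10 seconds).
P(12 ≤ N ≤ 14) = Σ_{j=12}^{14} e^(−12) · 12^j/j! ≈ 0.3104.

0.3104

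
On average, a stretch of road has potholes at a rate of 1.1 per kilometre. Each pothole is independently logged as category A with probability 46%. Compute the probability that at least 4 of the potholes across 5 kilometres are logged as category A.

Thinning: the potholes that are logged as category A themselves form a Poisson process with rate 0.46 × 1.1 = 0.506 per kilometre.
Over the interval, μ = 0.506 × 5 = 2.53 (5 kilometres).
P(N ≥ 4) = 1 − P(N ≤ 3) ≈ 0.2489.

0.2489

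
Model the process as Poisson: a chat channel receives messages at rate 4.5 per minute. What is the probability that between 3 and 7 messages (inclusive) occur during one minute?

0.7398

With mean μ = 4.5 per minute,
P(3 ≤ N ≤ 7) = Σ_{j=3}^{7} e^(−4.5) · 4.5^j/j! ≈ 0.7398.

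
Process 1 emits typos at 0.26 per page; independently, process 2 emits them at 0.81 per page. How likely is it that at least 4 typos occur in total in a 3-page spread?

0.3997

Independent Poisson processes superpose: combined rate λ = 0.26 + 0.81 = 1.07 per page.
Over the interval, μ = 1.07 × 3 = 3.21 (a 3-page spread = 3 pages).
P(N ≥ 4) = 1 − P(N ≤ 3) ≈ 0.3997.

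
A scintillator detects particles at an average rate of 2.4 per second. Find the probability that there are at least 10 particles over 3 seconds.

0.1904

Over the interval, μ = 2.4 × 3 = 7.2 (3 seconds).
P(N ≥ 10) = 1 − P(N ≤ 9) = 1 − Σ_{j=0}^{9} e^(−μ) μ^j/j! ≈ 0.1904.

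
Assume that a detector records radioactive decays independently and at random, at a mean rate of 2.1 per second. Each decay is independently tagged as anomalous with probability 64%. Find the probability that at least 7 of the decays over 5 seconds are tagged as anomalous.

0.5078

Thinning: the decays that are tagged as anomalous themselves form a Poisson process with rate 0.64 × 2.1 = 1.344 per second.
Over the interval, μ = 1.344 × 5 = 6.72 (5 seconds).
P(N ≥ 7) = 1 − P(N ≤ 6) ≈ 0.5078.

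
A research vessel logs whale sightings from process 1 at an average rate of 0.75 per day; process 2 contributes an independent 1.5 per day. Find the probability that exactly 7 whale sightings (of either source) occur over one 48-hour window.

0.0824

Independent Poisson processes superpose: combined rate λ = 0.75 + 1.5 = 2.25 per day.
Over the interval, μ = 2.25 × 2 = 4.5 (a 48-hour window = 2 days).
P(N = 7) = e^(−4.5) · 4.5^7/7! ≈ 0.0824.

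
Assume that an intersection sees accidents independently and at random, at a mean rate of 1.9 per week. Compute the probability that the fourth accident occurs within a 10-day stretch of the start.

0.2891

Over the interval, μ = 1.9 × 10/7 ≈ 2.71429 (a 10-day stretch = 10/7 weeks).
The fourth arrival falls in the interval iff at least 4 events occur there: P(S_4 ≤ t) = P(N ≥ 4) = 1 − P(N ≤ 3) ≈ 0.2891.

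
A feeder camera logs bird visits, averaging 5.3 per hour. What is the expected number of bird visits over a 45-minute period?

E[N] = λt = 5.3 × 0.75 = 3.975 (a 45-minute period = 0.75 hours).

3.975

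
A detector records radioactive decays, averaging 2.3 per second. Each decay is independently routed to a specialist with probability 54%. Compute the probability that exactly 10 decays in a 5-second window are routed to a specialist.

Thinning: the decays that are routed to a specialist themselves form a Poisson process with rate 0.54 × 2.3 = 1.242 per second.
Over the interval, μ = 1.242 × 5 = 6.21 (a 5-second window = 5 seconds).
P(N = 10) = e^(−6.21) · 6.21^10/10! ≈ 0.0472.

0.0472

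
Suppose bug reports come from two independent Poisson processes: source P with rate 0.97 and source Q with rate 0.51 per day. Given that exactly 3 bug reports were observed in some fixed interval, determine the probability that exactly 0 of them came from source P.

Given the total, each event is independently from source P with probability p = λ_P/(λ_P+λ_Q) = 0.97/1.48 ≈ 0.6554.
So K ~ Binomial(3, 0.97/1.48): P(K = 0) = C(3,0) · (0.97/1.48)^0 · (0.51/1.48)^3 ≈ 0.0409.

0.0409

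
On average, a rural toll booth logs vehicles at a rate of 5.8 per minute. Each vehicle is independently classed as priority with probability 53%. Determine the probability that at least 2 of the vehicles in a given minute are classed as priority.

0.8116

Thinning: the vehicles that are classed as priority themselves form a Poisson process with rate 0.53 × 5.8 = 3.074 per minute.
So μ = 3.074.
P(N ≥ 2) = 1 − P(N ≤ 1) ≈ 0.8116.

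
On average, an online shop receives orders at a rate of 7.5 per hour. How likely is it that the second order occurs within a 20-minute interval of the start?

Over the interval, μ = 7.5 × 1/3 = 2.5 (a 20-minute interval = 1/3 hours).
The second arrival falls in the interval iff at least 2 events occur there: P(S_2 ≤ t) = P(N ≥ 2) = 1 − P(N ≤ 1) ≈ 0.7127.

0.7127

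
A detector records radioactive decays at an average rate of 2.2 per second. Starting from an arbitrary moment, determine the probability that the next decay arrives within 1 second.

Inter-arrival times are exponential with rate λ = 2.2 per second.
P(T ≤ 1) = 1 − e^(−λt) = 1 − e^(−2.2 × 1) = 1 − e^(−2.2) ≈ 0.8892.

0.8892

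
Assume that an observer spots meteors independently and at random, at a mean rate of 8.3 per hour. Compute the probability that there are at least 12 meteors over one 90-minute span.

Over the interval, μ = 8.3 × 1.5 = 12.45 (a 90-minute span = 1.5 hours).
P(N ≥ 12) = 1 − P(N ≤ 11) = 1 − Σ_{j=0}^{11} e^(−μ) μ^j/j! ≈ 0.5888.

0.5888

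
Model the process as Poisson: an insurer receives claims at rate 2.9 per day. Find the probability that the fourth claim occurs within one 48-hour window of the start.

0.8300

Over the interval, μ = 2.9 × 2 = 5.8 (a 48-hour window = 2 days).
The fourth arrival falls in the interval iff at least 4 events occur there: P(S_4 ≤ t) = P(N ≥ 4) = 1 − P(N ≤ 3) ≈ 0.8300.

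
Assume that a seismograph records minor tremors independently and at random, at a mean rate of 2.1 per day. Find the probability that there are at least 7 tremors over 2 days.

Over the interval, μ = 2.1 × 2 = 4.2 (2 days).
P(N ≥ 7) = 1 − P(N ≤ 6) = 1 − Σ_{j=0}^{6} e^(−μ) μ^j/j! ≈ 0.1325.

0.1325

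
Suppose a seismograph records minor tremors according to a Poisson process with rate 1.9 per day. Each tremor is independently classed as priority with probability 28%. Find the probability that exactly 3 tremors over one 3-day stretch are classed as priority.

0.1373

Thinning: the tremors that are classed as priority themselves form a Poisson process with rate 0.28 × 1.9 = 0.532 per day.
Over the interval, μ = 0.532 × 3 = 1.596 (a 3-day stretch = 3 days).
P(N = 3) = e^(−1.596) · 1.596^3/3! ≈ 0.1373.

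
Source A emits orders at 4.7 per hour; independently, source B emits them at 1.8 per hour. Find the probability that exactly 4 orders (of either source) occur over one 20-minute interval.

Independent Poisson processes superpose: combined rate λ = 4.7 + 1.8 = 6.5 per hour.
Over the interval, μ = 6.5 × 1/3 ≈ 2.16667 (a 20-minute interval = 1/3 hours).
P(N = 4) = e^(−2.16667) · 2.16667^4/4! ≈ 0.1052.

0.1052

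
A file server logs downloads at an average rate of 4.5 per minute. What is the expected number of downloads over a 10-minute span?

E[N] = λt = 4.5 × 10 = 45 (a 10-minute span = 10 minutes).

45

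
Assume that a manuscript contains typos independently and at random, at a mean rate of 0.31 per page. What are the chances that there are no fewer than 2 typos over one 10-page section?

0.8153

Over the interval, μ = 0.31 × 10 = 3.1 (a 10-page section = 10 pages).
P(N ≥ 2) = 1 − P(N ≤ 1) = 1 − Σ_{j=0}^{1} e^(−μ) μ^j/j! ≈ 0.8153.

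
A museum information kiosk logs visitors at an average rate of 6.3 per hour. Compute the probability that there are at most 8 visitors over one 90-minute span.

0.3980

Over the interval, μ = 6.3 × 1.5 = 9.45 (a 90-minute span = 1.5 hours).
P(N ≤ 8) = Σ_{j=0}^{8} e^(−μ) μ^j/j! ≈ 0.3980.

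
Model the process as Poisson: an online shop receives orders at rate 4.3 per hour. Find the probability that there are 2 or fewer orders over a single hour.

With mean μ = 4.3 per hour,
P(N ≤ 2) = Σ_{j=0}^{2} e^(−μ) μ^j/j! ≈ 0.1974.

0.1974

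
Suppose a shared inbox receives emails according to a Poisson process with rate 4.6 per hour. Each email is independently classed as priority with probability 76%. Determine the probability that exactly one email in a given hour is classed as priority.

Thinning: the emails that are classed as priority themselves form a Poisson process with rate 0.76 × 4.6 = 3.496 per hour.
So μ = 3.496.
P(N = 1) = e^(−3.496) · 3.496^1/1! ≈ 0.1060.

0.1060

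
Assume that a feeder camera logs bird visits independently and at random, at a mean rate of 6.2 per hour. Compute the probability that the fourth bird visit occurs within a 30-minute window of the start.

0.3752

Over the interval, μ = 6.2 × 0.5 = 3.1 (a 30-minute window = 0.5 hours).
The fourth arrival falls in the interval iff at least 4 events occur there: P(S_4 ≤ t) = P(N ≥ 4) = 1 − P(N ≤ 3) ≈ 0.3752.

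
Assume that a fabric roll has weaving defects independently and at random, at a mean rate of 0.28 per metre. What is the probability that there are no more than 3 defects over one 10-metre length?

Over the interval, μ = 0.28 × 10 = 2.8 (a 10-metre length = 10 metres).
P(N ≤ 3) = Σ_{j=0}^{3} e^(−μ) μ^j/j! ≈ 0.6919.

0.6919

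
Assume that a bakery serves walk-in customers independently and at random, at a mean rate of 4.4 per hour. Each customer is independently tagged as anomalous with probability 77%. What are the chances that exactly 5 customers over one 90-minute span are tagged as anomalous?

Thinning: the customers that are tagged as anomalous themselves form a Poisson process with rate 0.77 × 4.4 = 3.388 per hour.
Over the interval, μ = 3.388 × 1.5 = 5.082 (a 90-minute span = 1.5 hours).
P(N = 5) = e^(−5.082) · 5.082^5/5! ≈ 0.1754.

0.1754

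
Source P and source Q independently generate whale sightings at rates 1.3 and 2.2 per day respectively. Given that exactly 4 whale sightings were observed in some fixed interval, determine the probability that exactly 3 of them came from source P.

Given the total, each event is independently from source P with probability p = λ_P/(λ_P+λ_Q) = 1.3/3.5 ≈ 0.3714.
So K ~ Binomial(4, 1.3/3.5): P(K = 3) = C(4,3) · (1.3/3.5)^3 · (2.2/3.5)^1 ≈ 0.1288.

0.1288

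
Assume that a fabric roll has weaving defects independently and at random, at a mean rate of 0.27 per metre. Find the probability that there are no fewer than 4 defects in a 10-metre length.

Over the interval, μ = 0.27 × 10 = 2.7 (a 10-metre length = 10 metres).
P(N ≥ 4) = 1 − P(N ≤ 3) = 1 − Σ_{j=0}^{3} e^(−μ) μ^j/j! ≈ 0.2859.

0.2859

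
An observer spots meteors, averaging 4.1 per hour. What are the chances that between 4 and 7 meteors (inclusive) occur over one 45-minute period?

0.3560

Over the interval, μ = 4.1 × 0.75 = 3.075 (a 45-minute period = 0.75 hours).
P(4 ≤ N ≤ 7) = Σ_{j=4}^{7} e^(−3.075) · 3.075^j/j! ≈ 0.3560.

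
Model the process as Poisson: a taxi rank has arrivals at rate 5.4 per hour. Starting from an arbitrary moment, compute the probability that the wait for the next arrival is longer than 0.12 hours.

The wait for the next event is exponential with rate λ = 5.4 per hour.
P(T > 0.12) = e^(−λt) = e^(−5.4 × 0.12) = e^(−0.648) ≈ 0.5231.

0.5231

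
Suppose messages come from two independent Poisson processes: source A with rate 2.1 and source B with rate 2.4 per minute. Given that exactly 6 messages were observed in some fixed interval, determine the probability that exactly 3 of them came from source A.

Given the total, each event is independently from source A with probability p = λ_A/(λ_A+λ_B) = 2.1/4.5 ≈ 0.4667.
So K ~ Binomial(6, 2.1/4.5): P(K = 3) = C(6,3) · (2.1/4.5)^3 · (2.4/4.5)^3 ≈ 0.3084.

0.3084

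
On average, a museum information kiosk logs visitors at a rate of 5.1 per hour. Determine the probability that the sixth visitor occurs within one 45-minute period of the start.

0.1882

Over the interval, μ = 5.1 × 0.75 = 3.825 (a 45-minute period = 0.75 hours).
The sixth arrival falls in the interval iff at least 6 events occur there: P(S_6 ≤ t) = P(N ≥ 6) = 1 − P(N ≤ 5) ≈ 0.1882.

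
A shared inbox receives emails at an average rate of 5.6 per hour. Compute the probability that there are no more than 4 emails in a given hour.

0.3422

With mean μ = 5.6 per hour,
P(N ≤ 4) = Σ_{j=0}^{4} e^(−μ) μ^j/j! ≈ 0.3422.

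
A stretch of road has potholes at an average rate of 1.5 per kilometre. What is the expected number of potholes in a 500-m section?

0.75

E[N] = λt = 1.5 × 0.5 = 0.75 (a 500-m section = 0.5 kilometres).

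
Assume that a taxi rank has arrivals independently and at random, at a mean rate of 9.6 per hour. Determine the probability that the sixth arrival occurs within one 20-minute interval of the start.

Over the interval, μ = 9.6 × 1/3 = 3.2 (a 20-minute interval = 1/3 hours).
The sixth arrival falls in the interval iff at least 6 events occur there: P(S_6 ≤ t) = P(N ≥ 6) = 1 − P(N ≤ 5) ≈ 0.1054.

0.1054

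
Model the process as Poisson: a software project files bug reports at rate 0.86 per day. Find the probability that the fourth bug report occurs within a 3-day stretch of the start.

Over the interval, μ = 0.86 × 3 = 2.58 (a 3-day stretch = 3 days).
The fourth arrival falls in the interval iff at least 4 events occur there: P(S_4 ≤ t) = P(N ≥ 4) = 1 − P(N ≤ 3) ≈ 0.2597.

0.2597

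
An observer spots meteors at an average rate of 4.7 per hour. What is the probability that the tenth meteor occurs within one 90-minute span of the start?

Over the interval, μ = 4.7 × 1.5 = 7.05 (a 90-minute span = 1.5 hours).
The tenth arrival falls in the interval iff at least 10 events occur there: P(S_10 ≤ t) = P(N ≥ 10) = 1 − P(N ≤ 9) ≈ 0.1746.

0.1746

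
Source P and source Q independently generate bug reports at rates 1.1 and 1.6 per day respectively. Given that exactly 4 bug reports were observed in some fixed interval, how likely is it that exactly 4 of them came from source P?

0.0275

Given the total, each event is independently from source P with probability p = λ_P/(λ_P+λ_Q) = 1.1/2.7 ≈ 0.4074.
So K ~ Binomial(4, 1.1/2.7): P(K = 4) = C(4,4) · (1.1/2.7)^4 · (1.6/2.7)^0 ≈ 0.0275.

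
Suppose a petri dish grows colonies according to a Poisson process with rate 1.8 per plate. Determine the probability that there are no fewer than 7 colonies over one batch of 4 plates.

0.5796

Over the interval, μ = 1.8 × 4 = 7.2 (a batch of 4 plates = 4 plates).
P(N ≥ 7) = 1 − P(N ≤ 6) = 1 − Σ_{j=0}^{6} e^(−μ) μ^j/j! ≈ 0.5796.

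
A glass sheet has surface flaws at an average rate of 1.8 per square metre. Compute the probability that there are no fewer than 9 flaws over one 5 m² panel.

0.5443

Over the interval, μ = 1.8 × 5 = 9 (a 5 m² panel = 5 square metres).
P(N ≥ 9) = 1 − P(N ≤ 8) = 1 − Σ_{j=0}^{8} e^(−μ) μ^j/j! ≈ 0.5443.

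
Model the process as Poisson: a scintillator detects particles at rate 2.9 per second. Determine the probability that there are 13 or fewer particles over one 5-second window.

0.4125

Over the interval, μ = 2.9 × 5 = 14.5 (a 5-second window = 5 seconds).
P(N ≤ 13) = Σ_{j=0}^{13} e^(−μ) μ^j/j! ≈ 0.4125.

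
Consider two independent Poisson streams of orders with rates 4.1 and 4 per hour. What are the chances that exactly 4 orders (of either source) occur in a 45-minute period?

0.1305

Independent Poisson processes superpose: combined rate λ = 4.1 + 4 = 8.1 per hour.
Over the interval, μ = 8.1 × 0.75 = 6.075 (a 45-minute period = 0.75 hours).
P(N = 4) = e^(−6.075) · 6.075^4/4! ≈ 0.1305.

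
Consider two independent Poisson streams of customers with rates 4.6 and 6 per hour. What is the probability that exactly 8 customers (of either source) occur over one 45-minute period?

Independent Poisson processes superpose: combined rate λ = 4.6 + 6 = 10.6 per hour.
Over the interval, μ = 10.6 × 0.75 = 7.95 (a 45-minute period = 0.75 hours).
P(N = 8) = e^(−7.95) · 7.95^8/8! ≈ 0.1396.

0.1396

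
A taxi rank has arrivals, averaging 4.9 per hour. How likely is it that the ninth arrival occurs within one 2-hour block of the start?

Over the interval, μ = 4.9 × 2 = 9.8 (a 2-hour block = 2 hours).
The ninth arrival falls in the interval iff at least 9 events occur there: P(S_9 ≤ t) = P(N ≥ 9) = 1 − P(N ≤ 8) ≈ 0.6442.

0.6442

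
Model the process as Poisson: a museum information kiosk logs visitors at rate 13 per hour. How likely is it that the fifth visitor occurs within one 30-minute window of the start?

Over the interval, μ = 13 × 0.5 = 6.5 (a 30-minute window = 0.5 hours).
The fifth arrival falls in the interval iff at least 5 events occur there: P(S_5 ≤ t) = P(N ≥ 5) = 1 − P(N ≤ 4) ≈ 0.7763.

0.7763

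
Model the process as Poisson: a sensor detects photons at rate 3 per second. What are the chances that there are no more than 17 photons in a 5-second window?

Over the interval, μ = 3 × 5 = 15 (a 5-second window = 5 seconds).
P(N ≤ 17) = Σ_{j=0}^{17} e^(−μ) μ^j/j! ≈ 0.7489.

0.7489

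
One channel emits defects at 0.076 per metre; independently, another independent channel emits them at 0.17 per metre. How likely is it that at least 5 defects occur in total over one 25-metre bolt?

0.7345

Independent Poisson processes superpose: combined rate λ = 0.076 + 0.17 = 0.246 per metre.
Over the interval, μ = 0.246 × 25 = 6.15 (a 25-metre bolt = 25 metres).
P(N ≥ 5) = 1 − P(N ≤ 4) ≈ 0.7345.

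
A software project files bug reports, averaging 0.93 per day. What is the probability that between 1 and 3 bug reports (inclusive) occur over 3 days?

0.6327

Over the interval, μ = 0.93 × 3 = 2.79 (3 days).
P(1 ≤ N ≤ 3) = Σ_{j=1}^{3} e^(−2.79) · 2.79^j/j! ≈ 0.6327.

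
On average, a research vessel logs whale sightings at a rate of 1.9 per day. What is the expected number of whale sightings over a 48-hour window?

E[N] = λt = 1.9 × 2 = 3.8 (a 48-hour window = 2 days).

3.8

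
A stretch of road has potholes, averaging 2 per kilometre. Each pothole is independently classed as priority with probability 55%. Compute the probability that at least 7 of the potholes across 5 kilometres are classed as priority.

0.3140

Thinning: the potholes that are classed as priority themselves form a Poisson process with rate 0.55 × 2 = 1.1 per kilometre.
Over the interval, μ = 1.1 × 5 = 5.5 (5 kilometres).
P(N ≥ 7) = 1 − P(N ≤ 6) ≈ 0.3140.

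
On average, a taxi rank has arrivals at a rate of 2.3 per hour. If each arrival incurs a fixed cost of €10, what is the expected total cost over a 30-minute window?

€11.5

E[N] = 2.3 × 0.5 = 1.15 (a 30-minute window = 0.5 hours); E[cost] = 1.15 × €10 = €11.5.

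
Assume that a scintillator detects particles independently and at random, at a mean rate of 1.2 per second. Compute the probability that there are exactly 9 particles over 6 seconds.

0.1070

Over the interval, μ = 1.2 × 6 = 7.2 (6 seconds).
P(N = 9) = e^(−μ) μ^9/9! = e^(−7.2) · 7.2^9/362880 ≈ 0.1070.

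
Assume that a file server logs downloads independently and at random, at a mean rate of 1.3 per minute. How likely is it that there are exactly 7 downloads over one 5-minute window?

0.1462

Over the interval, μ = 1.3 × 5 = 6.5 (a 5-minute window = 5 minutes).
P(N = 7) = e^(−μ) μ^7/7! = e^(−6.5) · 6.5^7/5040 ≈ 0.1462.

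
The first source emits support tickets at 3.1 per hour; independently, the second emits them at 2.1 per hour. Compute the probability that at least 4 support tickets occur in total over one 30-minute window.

Independent Poisson processes superpose: combined rate λ = 3.1 + 2.1 = 5.2 per hour.
Over the interval, μ = 5.2 × 0.5 = 2.6 (a 30-minute window = 0.5 hours).
P(N ≥ 4) = 1 − P(N ≤ 3) ≈ 0.2640.

0.2640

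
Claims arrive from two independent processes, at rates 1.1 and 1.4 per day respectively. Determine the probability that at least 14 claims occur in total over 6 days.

Independent Poisson processes superpose: combined rate λ = 1.1 + 1.4 = 2.5 per day.
Over the interval, μ = 2.5 × 6 = 15 (6 days).
P(N ≥ 14) = 1 − P(N ≤ 13) ≈ 0.6368.

0.6368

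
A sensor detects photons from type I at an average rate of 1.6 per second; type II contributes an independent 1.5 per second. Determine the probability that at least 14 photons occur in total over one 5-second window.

0.6829

Independent Poisson processes superpose: combined rate λ = 1.6 + 1.5 = 3.1 per second.
Over the interval, μ = 3.1 × 5 = 15.5 (a 5-second window = 5 seconds).
P(N ≥ 14) = 1 − P(N ≤ 13) ≈ 0.6829.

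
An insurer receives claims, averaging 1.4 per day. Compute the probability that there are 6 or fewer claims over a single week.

Over the interval, μ = 1.4 × 7 = 9.8 (a week = 7 days).
P(N ≤ 6) = Σ_{j=0}^{6} e^(−μ) μ^j/j! ≈ 0.1433.

0.1433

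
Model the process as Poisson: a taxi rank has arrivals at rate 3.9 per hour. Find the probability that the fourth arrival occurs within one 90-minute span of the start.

0.8349

Over the interval, μ = 3.9 × 1.5 = 5.85 (a 90-minute span = 1.5 hours).
The fourth arrival falls in the interval iff at least 4 events occur there: P(S_4 ≤ t) = P(N ≥ 4) = 1 − P(N ≤ 3) ≈ 0.8349.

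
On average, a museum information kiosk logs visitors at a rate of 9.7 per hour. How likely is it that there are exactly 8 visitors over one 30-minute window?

Over the interval, μ = 9.7 × 0.5 = 4.85 (a 30-minute window = 0.5 hours).
P(N = 8) = e^(−μ) μ^8/8! = e^(−4.85) · 4.85^8/40320 ≈ 0.0594.

0.0594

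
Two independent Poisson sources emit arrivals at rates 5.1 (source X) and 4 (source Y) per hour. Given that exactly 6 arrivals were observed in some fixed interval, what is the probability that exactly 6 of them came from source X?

0.0310

Given the total, each event is independently from source X with probability p = λ_X/(λ_X+λ_Y) = 5.1/9.1 ≈ 0.5604.
So K ~ Binomial(6, 5.1/9.1): P(K = 6) = C(6,6) · (5.1/9.1)^6 · (4/9.1)^0 ≈ 0.0310.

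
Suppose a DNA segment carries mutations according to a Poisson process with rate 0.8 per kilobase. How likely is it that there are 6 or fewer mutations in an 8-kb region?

Over the interval, μ = 0.8 × 8 = 6.4 (an 8-kb region = 8 kilobases).
P(N ≤ 6) = Σ_{j=0}^{6} e^(−μ) μ^j/j! ≈ 0.5423.

0.5423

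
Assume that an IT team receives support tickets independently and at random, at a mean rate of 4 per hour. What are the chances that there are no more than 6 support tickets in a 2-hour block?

0.3134

Over the interval, μ = 4 × 2 = 8 (a 2-hour block = 2 hours).
P(N ≤ 6) = Σ_{j=0}^{6} e^(−μ) μ^j/j! ≈ 0.3134.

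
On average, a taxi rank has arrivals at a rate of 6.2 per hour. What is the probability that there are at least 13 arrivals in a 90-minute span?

Over the interval, μ = 6.2 × 1.5 = 9.3 (a 90-minute span = 1.5 hours).
P(N ≥ 13) = 1 − P(N ≤ 12) = 1 − Σ_{j=0}^{12} e^(−μ) μ^j/j! ≈ 0.1471.

0.1471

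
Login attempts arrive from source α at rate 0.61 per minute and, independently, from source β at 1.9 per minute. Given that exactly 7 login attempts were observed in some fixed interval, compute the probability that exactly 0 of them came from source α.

0.1424

Given the total, each event is independently from source α with probability p = λ_α/(λ_α+λ_β) = 0.61/2.51 ≈ 0.2430.
So K ~ Binomial(7, 0.61/2.51): P(K = 0) = C(7,0) · (0.61/2.51)^0 · (1.9/2.51)^7 ≈ 0.1424.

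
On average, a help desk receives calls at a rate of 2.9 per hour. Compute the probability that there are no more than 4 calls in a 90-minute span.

0.5608

Over the interval, μ = 2.9 × 1.5 = 4.35 (a 90-minute span = 1.5 hours).
P(N ≤ 4) = Σ_{j=0}^{4} e^(−μ) μ^j/j! ≈ 0.5608.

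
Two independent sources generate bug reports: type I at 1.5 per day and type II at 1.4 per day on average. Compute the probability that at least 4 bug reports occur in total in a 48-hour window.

0.8300

Independent Poisson processes superpose: combined rate λ = 1.5 + 1.4 = 2.9 per day.
Over the interval, μ = 2.9 × 2 = 5.8 (a 48-hour window = 2 days).
P(N ≥ 4) = 1 − P(N ≤ 3) ≈ 0.8300.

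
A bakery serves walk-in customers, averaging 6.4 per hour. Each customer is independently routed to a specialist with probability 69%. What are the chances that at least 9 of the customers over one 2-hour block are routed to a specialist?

0.5220

Thinning: the customers that are routed to a specialist themselves form a Poisson process with rate 0.69 × 6.4 = 4.416 per hour.
Over the interval, μ = 4.416 × 2 = 8.832 (a 2-hour block = 2 hours).
P(N ≥ 9) = 1 − P(N ≤ 8) ≈ 0.5220.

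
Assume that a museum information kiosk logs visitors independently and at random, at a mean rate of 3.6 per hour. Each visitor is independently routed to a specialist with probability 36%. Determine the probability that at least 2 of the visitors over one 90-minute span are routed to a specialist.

0.5786

Thinning: the visitors that are routed to a specialist themselves form a Poisson process with rate 0.36 × 3.6 = 1.296 per hour.
Over the interval, μ = 1.296 × 1.5 = 1.944 (a 90-minute span = 1.5 hours).
P(N ≥ 2) = 1 − P(N ≤ 1) ≈ 0.5786.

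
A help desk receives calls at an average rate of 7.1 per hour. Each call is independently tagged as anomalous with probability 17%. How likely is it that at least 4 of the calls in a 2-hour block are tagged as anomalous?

0.2242

Thinning: the calls that are tagged as anomalous themselves form a Poisson process with rate 0.17 × 7.1 = 1.207 per hour.
Over the interval, μ = 1.207 × 2 = 2.414 (a 2-hour block = 2 hours).
P(N ≥ 4) = 1 − P(N ≤ 3) ≈ 0.2242.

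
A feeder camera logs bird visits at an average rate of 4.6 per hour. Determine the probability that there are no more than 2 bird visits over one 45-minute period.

Over the interval, μ = 4.6 × 0.75 = 3.45 (a 45-minute period = 0.75 hours).
P(N ≤ 2) = Σ_{j=0}^{2} e^(−μ) μ^j/j! ≈ 0.3302.

0.3302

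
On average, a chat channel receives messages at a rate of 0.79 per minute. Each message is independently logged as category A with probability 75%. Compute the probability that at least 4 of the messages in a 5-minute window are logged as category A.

0.3444

Thinning: the messages that are logged as category A themselves form a Poisson process with rate 0.75 × 0.79 = 0.5925 per minute.
Over the interval, μ = 0.5925 × 5 = 2.9625 (a 5-minute window = 5 minutes).
P(N ≥ 4) = 1 − P(N ≤ 3) ≈ 0.3444.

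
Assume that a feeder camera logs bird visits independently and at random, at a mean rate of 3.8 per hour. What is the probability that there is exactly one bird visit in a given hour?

0.0850

With mean μ = 3.8 per hour,
P(N = 1) = e^(−μ) μ^1/1! = e^(−3.8) · 3.8^1/1 ≈ 0.0850.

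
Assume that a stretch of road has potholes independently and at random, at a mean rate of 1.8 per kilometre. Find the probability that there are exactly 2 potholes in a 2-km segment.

0.1771

Over the interval, μ = 1.8 × 2 = 3.6 (a 2-km segment = 2 kilometres).
P(N = 2) = e^(−μ) μ^2/2! = e^(−3.6) · 3.6^2/2 ≈ 0.1771.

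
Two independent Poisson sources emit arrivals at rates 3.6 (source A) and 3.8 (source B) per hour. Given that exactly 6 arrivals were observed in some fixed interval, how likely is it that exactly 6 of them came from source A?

0.0133

Given the total, each event is independently from source A with probability p = λ_A/(λ_A+λ_B) = 3.6/7.4 ≈ 0.4865.
So K ~ Binomial(6, 3.6/7.4): P(K = 6) = C(6,6) · (3.6/7.4)^6 · (3.8/7.4)^0 ≈ 0.0133.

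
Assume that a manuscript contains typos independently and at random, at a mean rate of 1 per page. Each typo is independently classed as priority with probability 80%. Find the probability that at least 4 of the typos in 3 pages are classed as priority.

Thinning: the typos that are classed as priority themselves form a Poisson process with rate 0.8 × 1 = 0.8 per page.
Over the interval, μ = 0.8 × 3 = 2.4 (3 pages).
P(N ≥ 4) = 1 − P(N ≤ 3) ≈ 0.2213.

0.2213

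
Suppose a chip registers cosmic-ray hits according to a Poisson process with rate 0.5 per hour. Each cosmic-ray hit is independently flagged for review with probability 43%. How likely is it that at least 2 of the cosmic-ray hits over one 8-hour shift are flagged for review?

0.5129

Thinning: the cosmic-ray hits that are flagged for review themselves form a Poisson process with rate 0.43 × 0.5 = 0.215 per hour.
Over the interval, μ = 0.215 × 8 = 1.72 (an 8-hour shift = 8 hours).
P(N ≥ 2) = 1 − P(N ≤ 1) ≈ 0.5129.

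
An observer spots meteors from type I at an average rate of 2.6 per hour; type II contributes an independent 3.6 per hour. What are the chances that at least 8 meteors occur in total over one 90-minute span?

Independent Poisson processes superpose: combined rate λ = 2.6 + 3.6 = 6.2 per hour.
Over the interval, μ = 6.2 × 1.5 = 9.3 (a 90-minute span = 1.5 hours).
P(N ≥ 8) = 1 − P(N ≤ 7) ≈ 0.7100.

0.7100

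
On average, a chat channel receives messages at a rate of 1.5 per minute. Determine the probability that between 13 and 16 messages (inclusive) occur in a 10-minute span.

0.3965

Over the interval, μ = 1.5 × 10 = 15 (a 10-minute span = 10 minutes).
P(13 ≤ N ≤ 16) = Σ_{j=13}^{16} e^(−15) · 15^j/j! ≈ 0.3965.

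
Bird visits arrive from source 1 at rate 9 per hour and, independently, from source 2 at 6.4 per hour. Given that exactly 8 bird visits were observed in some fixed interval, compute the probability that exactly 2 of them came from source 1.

0.0493

Given the total, each event is independently from source 1 with probability p = λ_1/(λ_1+λ_2) = 9/15.4 ≈ 0.5844.
So K ~ Binomial(8, 9/15.4): P(K = 2) = C(8,2) · (9/15.4)^2 · (6.4/15.4)^6 ≈ 0.0493.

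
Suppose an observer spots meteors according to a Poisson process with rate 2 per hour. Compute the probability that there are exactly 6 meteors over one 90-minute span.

0.0504

Over the interval, μ = 2 × 1.5 = 3 (a 90-minute span = 1.5 hours).
P(N = 6) = e^(−μ) μ^6/6! = e^(−3) · 3^6/720 ≈ 0.0504.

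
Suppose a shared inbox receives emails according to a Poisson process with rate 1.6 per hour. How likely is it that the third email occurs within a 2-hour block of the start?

0.6201

Over the interval, μ = 1.6 × 2 = 3.2 (a 2-hour block = 2 hours).
The third arrival falls in the interval iff at least 3 events occur there: P(S_3 ≤ t) = P(N ≥ 3) = 1 − P(N ≤ 2) ≈ 0.6201.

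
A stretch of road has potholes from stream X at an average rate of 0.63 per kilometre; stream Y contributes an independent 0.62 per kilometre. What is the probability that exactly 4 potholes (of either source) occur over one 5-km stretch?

0.1227

Independent Poisson processes superpose: combined rate λ = 0.63 + 0.62 = 1.25 per kilometre.
Over the interval, μ = 1.25 × 5 = 6.25 (a 5-km stretch = 5 kilometres).
P(N = 4) = e^(−6.25) · 6.25^4/4! ≈ 0.1227.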